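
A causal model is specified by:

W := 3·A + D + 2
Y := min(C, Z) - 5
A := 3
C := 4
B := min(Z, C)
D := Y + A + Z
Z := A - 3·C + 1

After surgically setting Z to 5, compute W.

18

The intervention breaks the incoming arrows to Z: Z := A - 3·C + 1 no longer applies, and Z = 5.
Y = min(C, Z) - 5  [with C=4, Z=5]  = -1
D = Y + A + Z  [with Y=-1, A=3, Z=5]  = 7
W = 3·A + D + 2  [with A=3, D=7]  = 18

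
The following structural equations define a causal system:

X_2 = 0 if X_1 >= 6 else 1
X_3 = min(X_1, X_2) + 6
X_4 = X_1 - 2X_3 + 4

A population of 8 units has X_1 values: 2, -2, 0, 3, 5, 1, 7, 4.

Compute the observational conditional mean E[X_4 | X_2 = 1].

Observing X_2=1 restricts to units where X_2's equation naturally yields 1: X_1 ∈ {2, -2, 0, 3, 5, 1, 4}. In that subpopulation X_4 = -8, -6, -8, -7, -5, -9, -6, mean -7.

-7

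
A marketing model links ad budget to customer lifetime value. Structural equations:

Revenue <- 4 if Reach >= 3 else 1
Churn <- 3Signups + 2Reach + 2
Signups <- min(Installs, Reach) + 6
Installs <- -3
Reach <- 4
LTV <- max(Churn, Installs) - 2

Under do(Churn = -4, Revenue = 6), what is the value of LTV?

-5

The joint intervention fixes Churn = -4, Revenue = 6, removing each variable's own equation.
LTV = max(Churn, Installs) - 2  [with Churn=-4, Installs=-3]  = -5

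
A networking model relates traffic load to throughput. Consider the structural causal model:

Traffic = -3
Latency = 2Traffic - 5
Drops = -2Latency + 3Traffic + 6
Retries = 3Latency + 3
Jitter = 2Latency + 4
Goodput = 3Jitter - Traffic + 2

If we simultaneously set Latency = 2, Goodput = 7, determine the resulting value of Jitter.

Setting Latency = 2, Goodput = 7 by intervention discards those variables' equations.
Jitter = 2Latency + 4  [with Latency=2]  = 8

8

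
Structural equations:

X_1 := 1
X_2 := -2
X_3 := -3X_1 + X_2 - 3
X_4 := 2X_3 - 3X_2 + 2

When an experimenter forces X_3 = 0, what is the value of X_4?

8

The intervention breaks the incoming arrows to X_3: X_3 := -3X_1 + X_2 - 3 no longer applies, and X_3 = 0.
X_4 = 2X_3 - 3X_2 + 2  [with X_3=0, X_2=-2]  = 8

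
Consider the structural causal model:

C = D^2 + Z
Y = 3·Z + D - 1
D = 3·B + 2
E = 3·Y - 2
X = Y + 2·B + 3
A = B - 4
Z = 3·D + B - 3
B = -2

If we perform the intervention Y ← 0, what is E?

do(Y=0) replaces the equation Y = 3·Z + D - 1 with the constant Y = 0.
E = 3·Y - 2  [with Y=0]  = -2

-2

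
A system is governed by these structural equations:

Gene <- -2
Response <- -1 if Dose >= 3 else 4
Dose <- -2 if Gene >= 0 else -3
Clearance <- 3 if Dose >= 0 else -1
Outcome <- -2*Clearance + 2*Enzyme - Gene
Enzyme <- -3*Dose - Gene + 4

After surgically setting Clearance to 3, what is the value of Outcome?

The intervention breaks the incoming arrows to Clearance: Clearance <- 3 if Dose >= 0 else -1 no longer applies, and Clearance = 3.
Dose = -2 if Gene >= 0 else -3  [with Gene=-2]  = -3
Enzyme = -3*Dose - Gene + 4  [with Dose=-3, Gene=-2]  = 15
Outcome = -2*Clearance + 2*Enzyme - Gene  [with Clearance=3, Enzyme=15, Gene=-2]  = 26

26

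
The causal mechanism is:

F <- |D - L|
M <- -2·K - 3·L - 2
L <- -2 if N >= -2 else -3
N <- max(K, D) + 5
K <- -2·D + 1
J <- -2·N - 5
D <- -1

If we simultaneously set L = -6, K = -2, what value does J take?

-13

The joint intervention fixes L = -6, K = -2, removing each variable's own equation.
N = max(K, D) + 5  [with K=-2, D=-1]  = 4
J = -2·N - 5  [with N=4]  = -13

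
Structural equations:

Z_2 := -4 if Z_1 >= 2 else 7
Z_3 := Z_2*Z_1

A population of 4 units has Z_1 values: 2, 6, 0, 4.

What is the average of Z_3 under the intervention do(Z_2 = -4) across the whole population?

-12

Every unit gets Z_2=-4 under the intervention. Z_3 values become -8, -24, 0, -16; E[Z_3|do(Z_2=-4)] = -12.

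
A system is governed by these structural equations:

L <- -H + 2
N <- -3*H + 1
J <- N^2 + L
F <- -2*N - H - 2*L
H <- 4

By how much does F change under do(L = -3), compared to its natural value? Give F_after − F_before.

2

The intervention breaks the incoming arrows to L: L <- -H + 2 no longer applies, and L = -3.
N = -3*H + 1  [with H=4]  = -11
F = -2*N - H - 2*L  [with N=-11, H=4, L=-3]  = 24
Without intervention: N = -3*H + 1  [with H=4]  = -11; L = -H + 2  [with H=4]  = -2; F = -2*N - H - 2*L  [with N=-11, H=4, L=-2]  = 22.
Change = 24 − 22 = 2.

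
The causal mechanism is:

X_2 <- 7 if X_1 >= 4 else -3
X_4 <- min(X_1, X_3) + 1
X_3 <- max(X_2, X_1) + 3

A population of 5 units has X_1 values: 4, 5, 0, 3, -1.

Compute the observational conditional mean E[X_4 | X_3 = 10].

E[X_4|X_3=10] averages over only the 2 units with X_3=10 (X_1 = 4, 5): X_4 = 5, 6, mean 5.5.

5.5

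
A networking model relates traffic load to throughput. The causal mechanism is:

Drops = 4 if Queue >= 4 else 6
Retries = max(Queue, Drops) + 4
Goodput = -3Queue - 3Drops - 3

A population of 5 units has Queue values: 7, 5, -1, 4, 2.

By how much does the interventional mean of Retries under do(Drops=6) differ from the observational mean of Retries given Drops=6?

The intervention sets Drops=6 in all 5 units regardless of Queue. Recomputing Retries per unit gives 11, 10, 10, 10, 10; average 10.2.
Observing Drops=6 restricts to units where Drops's equation naturally yields 6: Queue ∈ {-1, 2}. In that subpopulation Retries = 10, 10, mean 10.
Difference = 10.2 − 10 = 0.2.

0.2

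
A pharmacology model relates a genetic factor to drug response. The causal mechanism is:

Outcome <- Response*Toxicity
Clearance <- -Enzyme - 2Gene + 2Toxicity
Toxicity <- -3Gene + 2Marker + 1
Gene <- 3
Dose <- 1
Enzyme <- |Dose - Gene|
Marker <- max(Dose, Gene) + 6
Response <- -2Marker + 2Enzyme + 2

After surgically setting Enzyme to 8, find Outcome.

The intervention breaks the incoming arrows to Enzyme: Enzyme <- |Dose - Gene| no longer applies, and Enzyme = 8.
Marker = max(Dose, Gene) + 6  [with Dose=1, Gene=3]  = 9
Response = -2Marker + 2Enzyme + 2  [with Marker=9, Enzyme=8]  = 0
Toxicity = -3Gene + 2Marker + 1  [with Gene=3, Marker=9]  = 10
Outcome = Response*Toxicity  [with Response=0, Toxicity=10]  = 0

0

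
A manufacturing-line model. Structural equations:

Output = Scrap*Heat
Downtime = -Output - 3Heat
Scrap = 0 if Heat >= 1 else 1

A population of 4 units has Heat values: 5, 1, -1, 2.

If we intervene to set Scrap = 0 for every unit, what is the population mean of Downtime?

-5.25

The intervention sets Scrap=0 in all 4 units regardless of Heat. Recomputing Downtime per unit gives -15, -3, 3, -6; average -5.25.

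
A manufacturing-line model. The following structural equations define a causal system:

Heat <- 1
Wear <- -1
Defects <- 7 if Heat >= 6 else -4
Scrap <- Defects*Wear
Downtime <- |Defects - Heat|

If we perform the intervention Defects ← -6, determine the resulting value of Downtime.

do(Defects=-6) replaces the equation Defects <- 7 if Heat >= 6 else -4 with the constant Defects = -6.
Downtime = |Defects - Heat|  [with Defects=-6, Heat=1]  = 7

7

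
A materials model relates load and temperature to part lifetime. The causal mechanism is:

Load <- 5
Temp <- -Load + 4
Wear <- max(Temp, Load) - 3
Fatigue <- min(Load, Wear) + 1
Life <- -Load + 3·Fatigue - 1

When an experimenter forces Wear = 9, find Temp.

-1

Under do(Wear=9), the mechanism Wear <- max(Temp, Load) - 3 is discarded; Wear is fixed at 9.
Since Temp is not a descendant of the intervened variable, it is unaffected.
Temp = -Load + 4  [with Load=5]  = -1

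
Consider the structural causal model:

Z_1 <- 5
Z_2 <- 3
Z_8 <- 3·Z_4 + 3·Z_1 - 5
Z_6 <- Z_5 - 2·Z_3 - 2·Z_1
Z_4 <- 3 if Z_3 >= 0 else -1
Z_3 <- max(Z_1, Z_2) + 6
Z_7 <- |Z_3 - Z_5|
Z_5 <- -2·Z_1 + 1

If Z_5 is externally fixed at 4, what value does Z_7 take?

7

Under do(Z_5=4), the mechanism Z_5 <- -2·Z_1 + 1 is discarded; Z_5 is fixed at 4.
Z_3 = max(Z_1, Z_2) + 6  [with Z_1=5, Z_2=3]  = 11
Z_7 = |Z_3 - Z_5|  [with Z_3=11, Z_5=4]  = 7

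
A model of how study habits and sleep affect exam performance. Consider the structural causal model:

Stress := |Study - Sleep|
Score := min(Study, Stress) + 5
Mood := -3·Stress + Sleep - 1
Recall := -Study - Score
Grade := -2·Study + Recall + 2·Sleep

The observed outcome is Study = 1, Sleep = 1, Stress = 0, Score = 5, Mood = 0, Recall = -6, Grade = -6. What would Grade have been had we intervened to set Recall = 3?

Intervening sets Recall = 3 and removes its equation (Recall := -Study - Score).
Grade = -2·Study + Recall + 2·Sleep  [with Study=1, Recall=3, Sleep=1]  = 3

3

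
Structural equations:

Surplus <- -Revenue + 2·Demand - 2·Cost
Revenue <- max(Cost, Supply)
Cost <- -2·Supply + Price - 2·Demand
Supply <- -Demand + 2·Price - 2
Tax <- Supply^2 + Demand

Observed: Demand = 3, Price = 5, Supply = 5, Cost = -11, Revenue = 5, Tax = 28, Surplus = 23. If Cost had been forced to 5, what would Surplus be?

-9

The intervention breaks the incoming arrows to Cost: Cost <- -2·Supply + Price - 2·Demand no longer applies, and Cost = 5.
Supply = -Demand + 2·Price - 2  [with Demand=3, Price=5]  = 5
Revenue = max(Cost, Supply)  [with Cost=5, Supply=5]  = 5
Surplus = -Revenue + 2·Demand - 2·Cost  [with Revenue=5, Demand=3, Cost=5]  = -9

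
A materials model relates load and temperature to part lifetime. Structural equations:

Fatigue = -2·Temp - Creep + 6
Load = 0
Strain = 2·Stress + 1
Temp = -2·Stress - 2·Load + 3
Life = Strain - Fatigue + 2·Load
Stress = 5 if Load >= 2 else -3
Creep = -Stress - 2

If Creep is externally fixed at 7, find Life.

Under do(Creep=7), the mechanism Creep = -Stress - 2 is discarded; Creep is fixed at 7.
Stress = 5 if Load >= 2 else -3  [with Load=0]  = -3
Strain = 2·Stress + 1  [with Stress=-3]  = -5
Temp = -2·Stress - 2·Load + 3  [with Stress=-3, Load=0]  = 9
Fatigue = -2·Temp - Creep + 6  [with Temp=9, Creep=7]  = -19
Life = Strain - Fatigue + 2·Load  [with Strain=-5, Fatigue=-19, Load=0]  = 14

14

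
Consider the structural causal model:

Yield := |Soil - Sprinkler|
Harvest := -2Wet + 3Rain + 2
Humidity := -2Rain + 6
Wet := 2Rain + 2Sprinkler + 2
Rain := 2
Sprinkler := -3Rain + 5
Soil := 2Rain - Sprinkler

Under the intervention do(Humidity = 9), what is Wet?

The intervention breaks the incoming arrows to Humidity: Humidity := -2Rain + 6 no longer applies, and Humidity = 9.
Since Wet is not a descendant of the intervened variable, it is unaffected.
Sprinkler = -3Rain + 5  [with Rain=2]  = -1
Wet = 2Rain + 2Sprinkler + 2  [with Rain=2, Sprinkler=-1]  = 4

4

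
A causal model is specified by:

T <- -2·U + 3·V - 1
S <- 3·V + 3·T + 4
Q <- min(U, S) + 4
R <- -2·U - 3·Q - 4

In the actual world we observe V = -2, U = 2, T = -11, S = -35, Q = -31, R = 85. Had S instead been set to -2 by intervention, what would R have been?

Under do(S=-2), the mechanism S <- 3·V + 3·T + 4 is discarded; S is fixed at -2.
Q = min(U, S) + 4  [with U=2, S=-2]  = 2
R = -2·U - 3·Q - 4  [with U=2, Q=2]  = -14

-14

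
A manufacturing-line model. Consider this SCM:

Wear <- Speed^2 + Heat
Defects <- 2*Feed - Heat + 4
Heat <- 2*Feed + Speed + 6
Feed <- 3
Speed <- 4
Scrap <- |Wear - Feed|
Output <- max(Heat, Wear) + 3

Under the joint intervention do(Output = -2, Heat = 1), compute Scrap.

Setting Output = -2, Heat = 1 by intervention discards those variables' equations.
Wear = Speed^2 + Heat  [with Speed=4, Heat=1]  = 17
Scrap = |Wear - Feed|  [with Wear=17, Feed=3]  = 14

14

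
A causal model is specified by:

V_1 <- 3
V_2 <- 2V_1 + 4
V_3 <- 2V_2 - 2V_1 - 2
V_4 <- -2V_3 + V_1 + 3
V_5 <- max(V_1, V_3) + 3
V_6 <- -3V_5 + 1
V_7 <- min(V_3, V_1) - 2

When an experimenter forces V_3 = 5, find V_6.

-23

The intervention breaks the incoming arrows to V_3: V_3 <- 2V_2 - 2V_1 - 2 no longer applies, and V_3 = 5.
V_5 = max(V_1, V_3) + 3  [with V_1=3, V_3=5]  = 8
V_6 = -3V_5 + 1  [with V_5=8]  = -23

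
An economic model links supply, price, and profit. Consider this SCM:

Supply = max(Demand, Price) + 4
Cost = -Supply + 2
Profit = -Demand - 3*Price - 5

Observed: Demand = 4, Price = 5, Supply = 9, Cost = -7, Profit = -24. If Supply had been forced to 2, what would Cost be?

0

The intervention breaks the incoming arrows to Supply: Supply = max(Demand, Price) + 4 no longer applies, and Supply = 2.
Cost = -Supply + 2  [with Supply=2]  = 0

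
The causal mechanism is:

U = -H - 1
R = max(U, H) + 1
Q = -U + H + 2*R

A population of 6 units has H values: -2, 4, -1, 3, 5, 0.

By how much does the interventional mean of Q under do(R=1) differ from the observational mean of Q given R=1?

Every unit gets R=1 under the intervention. Q values become -1, 11, 1, 9, 13, 3; E[Q|do(R=1)] = 6.
Conditioning on R=1 selects the 2 unit(s) with H ∈ {-1, 0}. Their Q values: 1, 3. Mean = 2.
Difference = 6 − 2 = 4.

4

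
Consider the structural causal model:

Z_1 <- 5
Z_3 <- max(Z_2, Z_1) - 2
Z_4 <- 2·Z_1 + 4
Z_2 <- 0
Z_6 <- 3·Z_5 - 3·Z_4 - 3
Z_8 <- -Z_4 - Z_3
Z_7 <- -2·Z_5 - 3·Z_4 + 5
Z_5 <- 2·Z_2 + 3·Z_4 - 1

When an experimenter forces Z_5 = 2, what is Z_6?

The intervention breaks the incoming arrows to Z_5: Z_5 <- 2·Z_2 + 3·Z_4 - 1 no longer applies, and Z_5 = 2.
Z_4 = 2·Z_1 + 4  [with Z_1=5]  = 14
Z_6 = 3·Z_5 - 3·Z_4 - 3  [with Z_5=2, Z_4=14]  = -39

-39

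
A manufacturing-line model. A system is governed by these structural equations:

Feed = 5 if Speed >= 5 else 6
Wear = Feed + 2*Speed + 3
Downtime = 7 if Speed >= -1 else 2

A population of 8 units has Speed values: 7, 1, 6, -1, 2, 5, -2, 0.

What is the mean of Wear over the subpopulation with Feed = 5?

E[Wear|Feed=5] averages over only the 3 units with Feed=5 (Speed = 7, 6, 5): Wear = 22, 20, 18, mean 20.

20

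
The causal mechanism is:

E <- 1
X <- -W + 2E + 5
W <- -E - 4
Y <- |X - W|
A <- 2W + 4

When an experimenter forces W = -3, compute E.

1

Under do(W=-3), the mechanism W <- -E - 4 is discarded; W is fixed at -3.
E is not downstream of the intervention, so its value is determined by the original equations.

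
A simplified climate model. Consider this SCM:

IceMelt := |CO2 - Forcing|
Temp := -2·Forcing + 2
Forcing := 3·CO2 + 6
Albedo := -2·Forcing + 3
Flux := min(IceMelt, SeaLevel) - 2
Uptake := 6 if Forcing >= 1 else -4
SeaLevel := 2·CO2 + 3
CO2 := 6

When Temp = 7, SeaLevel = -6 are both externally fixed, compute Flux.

-8

Under do(Temp = 7, SeaLevel = -6), each intervened variable's structural equation is replaced by its fixed value.
Forcing = 3·CO2 + 6  [with CO2=6]  = 24
IceMelt = |CO2 - Forcing|  [with CO2=6, Forcing=24]  = 18
Flux = min(IceMelt, SeaLevel) - 2  [with IceMelt=18, SeaLevel=-6]  = -8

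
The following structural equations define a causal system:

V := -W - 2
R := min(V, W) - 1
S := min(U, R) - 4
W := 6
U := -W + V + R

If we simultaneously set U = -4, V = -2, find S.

The joint intervention fixes U = -4, V = -2, removing each variable's own equation.
R = min(V, W) - 1  [with V=-2, W=6]  = -3
S = min(U, R) - 4  [with U=-4, R=-3]  = -8

-8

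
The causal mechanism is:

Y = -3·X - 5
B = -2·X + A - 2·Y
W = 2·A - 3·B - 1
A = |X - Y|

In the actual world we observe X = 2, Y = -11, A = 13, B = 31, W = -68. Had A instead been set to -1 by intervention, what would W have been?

do(A=-1) replaces the equation A = |X - Y| with the constant A = -1.
Y = -3·X - 5  [with X=2]  = -11
B = -2·X + A - 2·Y  [with X=2, A=-1, Y=-11]  = 17
W = 2·A - 3·B - 1  [with A=-1, B=17]  = -54

-54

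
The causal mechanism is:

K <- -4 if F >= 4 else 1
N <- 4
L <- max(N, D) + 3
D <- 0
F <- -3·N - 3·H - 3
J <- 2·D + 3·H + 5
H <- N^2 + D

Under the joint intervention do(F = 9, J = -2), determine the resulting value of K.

-4

Under do(F = 9, J = -2), each intervened variable's structural equation is replaced by its fixed value.
K = -4 if F >= 4 else 1  [with F=9]  = -4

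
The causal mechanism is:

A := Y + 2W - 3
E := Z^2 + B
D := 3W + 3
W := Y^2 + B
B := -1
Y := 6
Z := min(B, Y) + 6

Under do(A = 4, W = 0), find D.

3

Setting A = 4, W = 0 by intervention discards those variables' equations.
D = 3W + 3  [with W=0]  = 3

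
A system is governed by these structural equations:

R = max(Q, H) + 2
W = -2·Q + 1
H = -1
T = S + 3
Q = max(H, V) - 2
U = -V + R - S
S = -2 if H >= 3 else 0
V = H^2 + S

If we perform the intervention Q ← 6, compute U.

7

do(Q=6) replaces the equation Q = max(H, V) - 2 with the constant Q = 6.
S = -2 if H >= 3 else 0  [with H=-1]  = 0
V = H^2 + S  [with H=-1, S=0]  = 1
R = max(Q, H) + 2  [with Q=6, H=-1]  = 8
U = -V + R - S  [with V=1, R=8, S=0]  = 7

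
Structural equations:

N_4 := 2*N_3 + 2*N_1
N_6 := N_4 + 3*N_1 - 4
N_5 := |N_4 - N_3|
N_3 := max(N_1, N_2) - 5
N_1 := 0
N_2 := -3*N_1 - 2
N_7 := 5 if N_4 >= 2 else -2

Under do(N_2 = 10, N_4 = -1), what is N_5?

6

Setting N_2 = 10, N_4 = -1 by intervention discards those variables' equations.
N_3 = max(N_1, N_2) - 5  [with N_1=0, N_2=10]  = 5
N_5 = |N_4 - N_3|  [with N_4=-1, N_3=5]  = 6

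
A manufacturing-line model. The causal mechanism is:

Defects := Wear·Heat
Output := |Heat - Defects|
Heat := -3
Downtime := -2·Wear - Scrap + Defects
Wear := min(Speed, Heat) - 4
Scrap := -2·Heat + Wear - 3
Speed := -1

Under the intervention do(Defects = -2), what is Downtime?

The intervention breaks the incoming arrows to Defects: Defects := Wear·Heat no longer applies, and Defects = -2.
Wear = min(Speed, Heat) - 4  [with Speed=-1, Heat=-3]  = -7
Scrap = -2·Heat + Wear - 3  [with Heat=-3, Wear=-7]  = -4
Downtime = -2·Wear - Scrap + Defects  [with Wear=-7, Scrap=-4, Defects=-2]  = 16

16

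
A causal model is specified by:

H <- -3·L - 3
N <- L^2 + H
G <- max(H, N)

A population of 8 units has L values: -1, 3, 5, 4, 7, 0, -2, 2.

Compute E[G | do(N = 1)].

The intervention sets N=1 in all 8 units regardless of L. Recomputing G per unit gives 1, 1, 1, 1, 1, 1, 3, 1; average 1.25.

1.25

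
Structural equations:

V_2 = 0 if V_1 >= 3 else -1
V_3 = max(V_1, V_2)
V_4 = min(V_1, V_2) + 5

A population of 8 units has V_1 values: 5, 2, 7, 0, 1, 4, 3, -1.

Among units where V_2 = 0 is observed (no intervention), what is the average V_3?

4.75

Conditioning on V_2=0 selects the 4 unit(s) with V_1 ∈ {5, 7, 4, 3}. Their V_3 values: 5, 7, 4, 3. Mean = 4.75.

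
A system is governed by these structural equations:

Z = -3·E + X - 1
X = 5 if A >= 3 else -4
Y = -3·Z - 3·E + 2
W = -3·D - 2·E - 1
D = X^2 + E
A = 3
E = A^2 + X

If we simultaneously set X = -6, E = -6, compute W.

Under do(X = -6, E = -6), each intervened variable's structural equation is replaced by its fixed value.
D = X^2 + E  [with X=-6, E=-6]  = 30
W = -3·D - 2·E - 1  [with D=30, E=-6]  = -79

-79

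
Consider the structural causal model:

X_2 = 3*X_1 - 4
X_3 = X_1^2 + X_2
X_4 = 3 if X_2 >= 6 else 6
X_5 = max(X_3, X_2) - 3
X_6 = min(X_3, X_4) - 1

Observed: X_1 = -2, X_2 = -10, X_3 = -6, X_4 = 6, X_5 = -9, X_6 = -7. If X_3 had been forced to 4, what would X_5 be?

1

do(X_3=4) replaces the equation X_3 = X_1^2 + X_2 with the constant X_3 = 4.
X_2 = 3*X_1 - 4  [with X_1=-2]  = -10
X_5 = max(X_3, X_2) - 3  [with X_3=4, X_2=-10]  = 1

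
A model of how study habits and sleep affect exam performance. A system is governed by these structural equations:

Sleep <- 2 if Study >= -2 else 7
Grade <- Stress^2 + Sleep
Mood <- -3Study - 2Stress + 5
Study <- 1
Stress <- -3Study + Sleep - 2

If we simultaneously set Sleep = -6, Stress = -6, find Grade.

30

Under do(Sleep = -6, Stress = -6), each intervened variable's structural equation is replaced by its fixed value.
Grade = Stress^2 + Sleep  [with Stress=-6, Sleep=-6]  = 30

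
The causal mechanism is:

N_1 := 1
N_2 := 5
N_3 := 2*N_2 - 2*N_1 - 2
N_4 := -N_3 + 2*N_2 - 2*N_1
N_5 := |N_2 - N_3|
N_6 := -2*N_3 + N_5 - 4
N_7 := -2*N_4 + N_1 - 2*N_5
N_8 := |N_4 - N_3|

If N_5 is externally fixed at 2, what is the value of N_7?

Under do(N_5=2), the mechanism N_5 := |N_2 - N_3| is discarded; N_5 is fixed at 2.
N_3 = 2*N_2 - 2*N_1 - 2  [with N_2=5, N_1=1]  = 6
N_4 = -N_3 + 2*N_2 - 2*N_1  [with N_3=6, N_2=5, N_1=1]  = 2
N_7 = -2*N_4 + N_1 - 2*N_5  [with N_4=2, N_1=1, N_5=2]  = -7

-7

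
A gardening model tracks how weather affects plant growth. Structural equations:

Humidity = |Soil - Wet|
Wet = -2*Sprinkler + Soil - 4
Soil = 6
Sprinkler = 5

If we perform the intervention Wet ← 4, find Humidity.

2

The intervention breaks the incoming arrows to Wet: Wet = -2*Sprinkler + Soil - 4 no longer applies, and Wet = 4.
Humidity = |Soil - Wet|  [with Soil=6, Wet=4]  = 2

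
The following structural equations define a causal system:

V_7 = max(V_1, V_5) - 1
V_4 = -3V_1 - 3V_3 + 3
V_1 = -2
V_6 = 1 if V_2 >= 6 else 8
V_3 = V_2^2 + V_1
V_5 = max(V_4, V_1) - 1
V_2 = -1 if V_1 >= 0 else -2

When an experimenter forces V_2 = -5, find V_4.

Under do(V_2=-5), the mechanism V_2 = -1 if V_1 >= 0 else -2 is discarded; V_2 is fixed at -5.
V_3 = V_2^2 + V_1  [with V_2=-5, V_1=-2]  = 23
V_4 = -3V_1 - 3V_3 + 3  [with V_1=-2, V_3=23]  = -60

-60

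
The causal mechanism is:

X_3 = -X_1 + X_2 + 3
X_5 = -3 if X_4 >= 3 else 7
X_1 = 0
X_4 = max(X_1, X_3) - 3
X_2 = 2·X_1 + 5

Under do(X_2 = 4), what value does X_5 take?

-3

do(X_2=4) replaces the equation X_2 = 2·X_1 + 5 with the constant X_2 = 4.
X_3 = -X_1 + X_2 + 3  [with X_1=0, X_2=4]  = 7
X_4 = max(X_1, X_3) - 3  [with X_1=0, X_3=7]  = 4
X_5 = -3 if X_4 >= 3 else 7  [with X_4=4]  = -3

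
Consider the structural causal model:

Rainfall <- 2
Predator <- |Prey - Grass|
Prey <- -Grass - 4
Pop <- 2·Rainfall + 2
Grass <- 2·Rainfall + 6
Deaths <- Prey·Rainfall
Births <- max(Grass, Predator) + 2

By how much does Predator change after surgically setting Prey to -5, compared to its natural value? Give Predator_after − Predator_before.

-9

The intervention breaks the incoming arrows to Prey: Prey <- -Grass - 4 no longer applies, and Prey = -5.
Grass = 2·Rainfall + 6  [with Rainfall=2]  = 10
Predator = |Prey - Grass|  [with Prey=-5, Grass=10]  = 15
Without intervention: Grass = 2·Rainfall + 6  [with Rainfall=2]  = 10; Prey = -Grass - 4  [with Grass=10]  = -14; Predator = |Prey - Grass|  [with Prey=-14, Grass=10]  = 24.
Change = 15 − 24 = -9.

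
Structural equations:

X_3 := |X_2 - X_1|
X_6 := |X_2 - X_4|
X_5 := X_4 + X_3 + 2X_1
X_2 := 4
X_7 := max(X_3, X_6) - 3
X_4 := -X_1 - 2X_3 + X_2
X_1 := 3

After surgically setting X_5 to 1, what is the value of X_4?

The intervention breaks the incoming arrows to X_5: X_5 := X_4 + X_3 + 2X_1 no longer applies, and X_5 = 1.
Since X_4 is not a descendant of the intervened variable, it is unaffected.
X_3 = |X_2 - X_1|  [with X_2=4, X_1=3]  = 1
X_4 = -X_1 - 2X_3 + X_2  [with X_1=3, X_3=1, X_2=4]  = -1

-1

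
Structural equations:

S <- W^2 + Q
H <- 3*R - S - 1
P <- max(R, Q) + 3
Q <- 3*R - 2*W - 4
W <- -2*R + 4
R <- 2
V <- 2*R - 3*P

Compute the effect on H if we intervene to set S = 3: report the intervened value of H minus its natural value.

-1

Under do(S=3), the mechanism S <- W^2 + Q is discarded; S is fixed at 3.
H = 3*R - S - 1  [with R=2, S=3]  = 2
Without intervention: W = -2*R + 4  [with R=2]  = 0; Q = 3*R - 2*W - 4  [with R=2, W=0]  = 2; S = W^2 + Q  [with W=0, Q=2]  = 2; H = 3*R - S - 1  [with R=2, S=2]  = 3.
Change = 2 − 3 = -1.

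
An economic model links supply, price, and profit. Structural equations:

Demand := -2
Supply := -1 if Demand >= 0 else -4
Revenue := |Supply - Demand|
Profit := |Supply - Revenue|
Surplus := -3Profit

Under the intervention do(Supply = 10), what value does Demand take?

Under do(Supply=10), the mechanism Supply := -1 if Demand >= 0 else -4 is discarded; Supply is fixed at 10.
Demand is not downstream of the intervention, so its value is determined by the original equations.

-2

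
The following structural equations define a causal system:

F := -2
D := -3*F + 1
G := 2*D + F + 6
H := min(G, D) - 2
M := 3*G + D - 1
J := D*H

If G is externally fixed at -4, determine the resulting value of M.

-6

do(G=-4) replaces the equation G := 2*D + F + 6 with the constant G = -4.
D = -3*F + 1  [with F=-2]  = 7
M = 3*G + D - 1  [with G=-4, D=7]  = -6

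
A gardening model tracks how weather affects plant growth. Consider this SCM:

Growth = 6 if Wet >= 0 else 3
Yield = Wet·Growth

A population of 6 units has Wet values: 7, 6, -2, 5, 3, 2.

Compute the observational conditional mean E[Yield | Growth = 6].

E[Yield|Growth=6] averages over only the 5 units with Growth=6 (Wet = 7, 6, 5, 3, 2): Yield = 42, 36, 30, 18, 12, mean 27.6.

27.6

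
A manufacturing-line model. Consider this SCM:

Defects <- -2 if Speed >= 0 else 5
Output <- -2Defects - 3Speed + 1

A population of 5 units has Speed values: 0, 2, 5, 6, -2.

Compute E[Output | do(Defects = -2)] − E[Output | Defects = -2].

3.15

Under do(Defects=-2), Defects's equation is replaced by Defects=-2 for every unit. Per-unit Output: 5, -1, -10, -13, 11. Mean = -1.6.
Conditioning on Defects=-2 selects the 4 unit(s) with Speed ∈ {0, 2, 5, 6}. Their Output values: 5, -1, -10, -13. Mean = -4.75.
Difference = -1.6 − (-4.75) = 3.15.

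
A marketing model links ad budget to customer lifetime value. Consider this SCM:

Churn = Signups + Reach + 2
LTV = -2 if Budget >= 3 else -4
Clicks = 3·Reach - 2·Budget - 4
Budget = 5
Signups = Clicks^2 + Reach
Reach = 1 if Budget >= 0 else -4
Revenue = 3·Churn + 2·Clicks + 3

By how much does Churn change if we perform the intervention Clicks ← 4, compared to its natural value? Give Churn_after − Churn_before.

-105

do(Clicks=4) replaces the equation Clicks = 3·Reach - 2·Budget - 4 with the constant Clicks = 4.
Reach = 1 if Budget >= 0 else -4  [with Budget=5]  = 1
Signups = Clicks^2 + Reach  [with Clicks=4, Reach=1]  = 17
Churn = Signups + Reach + 2  [with Signups=17, Reach=1]  = 20
Without intervention: Reach = 1 if Budget >= 0 else -4  [with Budget=5]  = 1; Clicks = 3·Reach - 2·Budget - 4  [with Reach=1, Budget=5]  = -11; Signups = Clicks^2 + Reach  [with Clicks=-11, Reach=1]  = 122; Churn = Signups + Reach + 2  [with Signups=122, Reach=1]  = 125.
Change = 20 − 125 = -105.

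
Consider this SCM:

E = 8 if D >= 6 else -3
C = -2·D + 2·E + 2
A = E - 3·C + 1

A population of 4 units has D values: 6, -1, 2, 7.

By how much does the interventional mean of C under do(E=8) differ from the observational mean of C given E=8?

6

Every unit gets E=8 under the intervention. C values become 6, 20, 14, 4; E[C|do(E=8)] = 11.
E[C|E=8] averages over only the 2 units with E=8 (D = 6, 7): C = 6, 4, mean 5.
Difference = 11 − 5 = 6.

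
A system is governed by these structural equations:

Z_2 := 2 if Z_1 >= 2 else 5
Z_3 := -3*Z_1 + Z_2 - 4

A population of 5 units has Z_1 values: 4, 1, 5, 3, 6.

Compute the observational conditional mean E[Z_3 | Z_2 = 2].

Conditioning on Z_2=2 selects the 4 unit(s) with Z_1 ∈ {4, 5, 3, 6}. Their Z_3 values: -14, -17, -11, -20. Mean = -15.5.

-15.5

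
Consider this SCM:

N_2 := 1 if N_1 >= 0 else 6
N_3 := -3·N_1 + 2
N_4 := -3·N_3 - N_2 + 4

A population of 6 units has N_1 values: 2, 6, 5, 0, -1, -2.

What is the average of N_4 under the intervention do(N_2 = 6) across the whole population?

7

Every unit gets N_2=6 under the intervention. N_4 values become 10, 46, 37, -8, -17, -26; E[N_4|do(N_2=6)] = 7.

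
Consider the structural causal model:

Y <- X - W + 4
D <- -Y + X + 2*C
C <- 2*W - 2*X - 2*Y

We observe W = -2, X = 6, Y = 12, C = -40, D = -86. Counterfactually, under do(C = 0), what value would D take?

Intervening sets C = 0 and removes its equation (C <- 2*W - 2*X - 2*Y).
Y = X - W + 4  [with X=6, W=-2]  = 12
D = -Y + X + 2*C  [with Y=12, X=6, C=0]  = -6

-6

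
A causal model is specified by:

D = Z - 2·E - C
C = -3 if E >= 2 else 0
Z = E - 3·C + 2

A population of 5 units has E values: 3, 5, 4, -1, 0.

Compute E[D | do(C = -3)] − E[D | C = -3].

1.8

do(C=-3) breaks C's dependence on E. With C=-3 fixed, D across the units is 11, 9, 10, 15, 14, mean 11.8.
E[D|C=-3] averages over only the 3 units with C=-3 (E = 3, 5, 4): D = 11, 9, 10, mean 10.
Difference = 11.8 − 10 = 1.8.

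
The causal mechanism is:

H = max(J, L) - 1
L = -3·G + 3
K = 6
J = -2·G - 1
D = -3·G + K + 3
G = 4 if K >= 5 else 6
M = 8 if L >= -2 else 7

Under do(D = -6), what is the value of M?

The intervention breaks the incoming arrows to D: D = -3·G + K + 3 no longer applies, and D = -6.
M is not downstream of the intervention, so its value is determined by the original equations.
G = 4 if K >= 5 else 6  [with K=6]  = 4
L = -3·G + 3  [with G=4]  = -9
M = 8 if L >= -2 else 7  [with L=-9]  = 7

7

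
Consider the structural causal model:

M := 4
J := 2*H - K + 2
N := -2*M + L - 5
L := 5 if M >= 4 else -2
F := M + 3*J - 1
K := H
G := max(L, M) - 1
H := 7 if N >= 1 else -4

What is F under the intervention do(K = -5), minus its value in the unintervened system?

Intervening sets K = -5 and removes its equation (K := H).
L = 5 if M >= 4 else -2  [with M=4]  = 5
N = -2*M + L - 5  [with M=4, L=5]  = -8
H = 7 if N >= 1 else -4  [with N=-8]  = -4
J = 2*H - K + 2  [with H=-4, K=-5]  = -1
F = M + 3*J - 1  [with M=4, J=-1]  = 0
Without intervention: L = 5 if M >= 4 else -2  [with M=4]  = 5; N = -2*M + L - 5  [with M=4, L=5]  = -8; H = 7 if N >= 1 else -4  [with N=-8]  = -4; K = H  [with H=-4]  = -4; J = 2*H - K + 2  [with H=-4, K=-4]  = -2; F = M + 3*J - 1  [with M=4, J=-2]  = -3.
Change = 0 − (-3) = 3.

3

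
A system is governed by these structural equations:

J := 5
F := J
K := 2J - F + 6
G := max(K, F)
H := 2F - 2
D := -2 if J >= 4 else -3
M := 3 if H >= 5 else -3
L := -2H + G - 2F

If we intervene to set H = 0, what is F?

5

Under do(H=0), the mechanism H := 2F - 2 is discarded; H is fixed at 0.
No directed path runs from H to F, so F keeps its natural value.
F = J  [with J=5]  = 5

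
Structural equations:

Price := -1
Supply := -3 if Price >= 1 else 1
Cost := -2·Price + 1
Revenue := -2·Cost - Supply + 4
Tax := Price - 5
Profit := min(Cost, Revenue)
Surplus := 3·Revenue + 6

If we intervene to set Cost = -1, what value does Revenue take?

5

The intervention breaks the incoming arrows to Cost: Cost := -2·Price + 1 no longer applies, and Cost = -1.
Supply = -3 if Price >= 1 else 1  [with Price=-1]  = 1
Revenue = -2·Cost - Supply + 4  [with Cost=-1, Supply=1]  = 5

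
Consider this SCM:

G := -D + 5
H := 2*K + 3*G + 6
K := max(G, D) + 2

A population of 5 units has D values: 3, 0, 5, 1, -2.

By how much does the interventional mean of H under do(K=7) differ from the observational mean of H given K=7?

3.3

do(K=7) breaks K's dependence on D. With K=7 fixed, H across the units is 26, 35, 20, 32, 41, mean 30.8.
E[H|K=7] averages over only the 2 units with K=7 (D = 0, 5): H = 35, 20, mean 27.5.
Difference = 30.8 − 27.5 = 3.3.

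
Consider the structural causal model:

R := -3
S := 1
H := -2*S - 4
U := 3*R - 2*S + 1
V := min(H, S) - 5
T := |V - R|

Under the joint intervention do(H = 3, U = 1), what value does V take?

Setting H = 3, U = 1 by intervention discards those variables' equations.
V = min(H, S) - 5  [with H=3, S=1]  = -4

-4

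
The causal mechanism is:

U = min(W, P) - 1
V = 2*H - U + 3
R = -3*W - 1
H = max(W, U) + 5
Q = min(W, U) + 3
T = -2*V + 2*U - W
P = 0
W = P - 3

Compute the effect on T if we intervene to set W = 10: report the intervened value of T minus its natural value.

-53

Under do(W=10), the mechanism W = P - 3 is discarded; W is fixed at 10.
U = min(W, P) - 1  [with W=10, P=0]  = -1
H = max(W, U) + 5  [with W=10, U=-1]  = 15
V = 2*H - U + 3  [with H=15, U=-1]  = 34
T = -2*V + 2*U - W  [with V=34, U=-1, W=10]  = -80
Without intervention: W = P - 3  [with P=0]  = -3; U = min(W, P) - 1  [with W=-3, P=0]  = -4; H = max(W, U) + 5  [with W=-3, U=-4]  = 2; V = 2*H - U + 3  [with H=2, U=-4]  = 11; T = -2*V + 2*U - W  [with V=11, U=-4, W=-3]  = -27.
Change = -80 − (-27) = -53.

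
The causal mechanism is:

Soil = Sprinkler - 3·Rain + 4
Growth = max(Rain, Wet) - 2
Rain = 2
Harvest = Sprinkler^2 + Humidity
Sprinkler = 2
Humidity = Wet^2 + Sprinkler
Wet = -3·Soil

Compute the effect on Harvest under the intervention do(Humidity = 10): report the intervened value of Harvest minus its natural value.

8

Intervening sets Humidity = 10 and removes its equation (Humidity = Wet^2 + Sprinkler).
Harvest = Sprinkler^2 + Humidity  [with Sprinkler=2, Humidity=10]  = 14
Without intervention: Soil = Sprinkler - 3·Rain + 4  [with Sprinkler=2, Rain=2]  = 0; Wet = -3·Soil  [with Soil=0]  = 0; Humidity = Wet^2 + Sprinkler  [with Wet=0, Sprinkler=2]  = 2; Harvest = Sprinkler^2 + Humidity  [with Sprinkler=2, Humidity=2]  = 6.
Change = 14 − 6 = 8.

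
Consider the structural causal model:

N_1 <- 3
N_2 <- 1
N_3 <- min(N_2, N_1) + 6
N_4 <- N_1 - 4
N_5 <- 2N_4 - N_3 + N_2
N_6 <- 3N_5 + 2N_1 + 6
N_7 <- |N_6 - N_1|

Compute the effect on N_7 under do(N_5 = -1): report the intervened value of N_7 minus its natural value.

-9

Under do(N_5=-1), the mechanism N_5 <- 2N_4 - N_3 + N_2 is discarded; N_5 is fixed at -1.
N_6 = 3N_5 + 2N_1 + 6  [with N_5=-1, N_1=3]  = 9
N_7 = |N_6 - N_1|  [with N_6=9, N_1=3]  = 6
Without intervention: N_3 = min(N_2, N_1) + 6  [with N_2=1, N_1=3]  = 7; N_4 = N_1 - 4  [with N_1=3]  = -1; N_5 = 2N_4 - N_3 + N_2  [with N_4=-1, N_3=7, N_2=1]  = -8; N_6 = 3N_5 + 2N_1 + 6  [with N_5=-8, N_1=3]  = -12; N_7 = |N_6 - N_1|  [with N_6=-12, N_1=3]  = 15.
Change = 6 − 15 = -9.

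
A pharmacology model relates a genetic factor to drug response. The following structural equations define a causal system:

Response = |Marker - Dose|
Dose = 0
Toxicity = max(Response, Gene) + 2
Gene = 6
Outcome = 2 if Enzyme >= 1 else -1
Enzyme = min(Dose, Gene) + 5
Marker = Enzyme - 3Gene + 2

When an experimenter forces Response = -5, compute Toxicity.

The intervention breaks the incoming arrows to Response: Response = |Marker - Dose| no longer applies, and Response = -5.
Toxicity = max(Response, Gene) + 2  [with Response=-5, Gene=6]  = 8

8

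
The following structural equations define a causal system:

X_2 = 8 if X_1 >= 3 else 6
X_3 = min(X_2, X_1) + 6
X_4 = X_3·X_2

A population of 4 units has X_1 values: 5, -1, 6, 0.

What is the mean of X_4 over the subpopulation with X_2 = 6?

33

Observing X_2=6 restricts to units where X_2's equation naturally yields 6: X_1 ∈ {-1, 0}. In that subpopulation X_4 = 30, 36, mean 33.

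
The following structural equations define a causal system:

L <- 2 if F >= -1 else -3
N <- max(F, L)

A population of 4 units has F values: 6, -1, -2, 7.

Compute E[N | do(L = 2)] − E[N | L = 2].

Under do(L=2), L's equation is replaced by L=2 for every unit. Per-unit N: 6, 2, 2, 7. Mean = 4.25.
E[N|L=2] averages over only the 3 units with L=2 (F = 6, -1, 7): N = 6, 2, 7, mean 5.
Difference = 4.25 − 5 = -0.75.

-0.75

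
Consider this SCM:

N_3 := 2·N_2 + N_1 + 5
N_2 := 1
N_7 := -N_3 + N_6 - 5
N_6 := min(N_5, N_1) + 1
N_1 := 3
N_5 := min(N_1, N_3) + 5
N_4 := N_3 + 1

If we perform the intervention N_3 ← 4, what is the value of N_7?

-5

The intervention breaks the incoming arrows to N_3: N_3 := 2·N_2 + N_1 + 5 no longer applies, and N_3 = 4.
N_5 = min(N_1, N_3) + 5  [with N_1=3, N_3=4]  = 8
N_6 = min(N_5, N_1) + 1  [with N_5=8, N_1=3]  = 4
N_7 = -N_3 + N_6 - 5  [with N_3=4, N_6=4]  = -5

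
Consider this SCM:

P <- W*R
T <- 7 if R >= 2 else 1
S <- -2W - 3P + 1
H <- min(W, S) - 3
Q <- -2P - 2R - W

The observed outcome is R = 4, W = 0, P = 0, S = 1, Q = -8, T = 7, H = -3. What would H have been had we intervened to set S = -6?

-9

The intervention breaks the incoming arrows to S: S <- -2W - 3P + 1 no longer applies, and S = -6.
H = min(W, S) - 3  [with W=0, S=-6]  = -9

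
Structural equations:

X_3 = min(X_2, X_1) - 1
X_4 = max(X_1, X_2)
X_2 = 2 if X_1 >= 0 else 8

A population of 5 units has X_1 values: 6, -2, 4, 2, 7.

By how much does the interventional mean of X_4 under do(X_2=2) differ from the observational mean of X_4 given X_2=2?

The intervention sets X_2=2 in all 5 units regardless of X_1. Recomputing X_4 per unit gives 6, 2, 4, 2, 7; average 4.2.
Observing X_2=2 restricts to units where X_2's equation naturally yields 2: X_1 ∈ {6, 4, 2, 7}. In that subpopulation X_4 = 6, 4, 2, 7, mean 4.75.
Difference = 4.2 − 4.75 = -0.55.

-0.55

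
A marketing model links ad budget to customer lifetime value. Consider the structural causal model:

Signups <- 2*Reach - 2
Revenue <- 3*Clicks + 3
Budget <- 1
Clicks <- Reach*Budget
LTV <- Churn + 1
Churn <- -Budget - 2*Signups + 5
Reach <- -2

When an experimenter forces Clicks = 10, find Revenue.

33

The intervention breaks the incoming arrows to Clicks: Clicks <- Reach*Budget no longer applies, and Clicks = 10.
Revenue = 3*Clicks + 3  [with Clicks=10]  = 33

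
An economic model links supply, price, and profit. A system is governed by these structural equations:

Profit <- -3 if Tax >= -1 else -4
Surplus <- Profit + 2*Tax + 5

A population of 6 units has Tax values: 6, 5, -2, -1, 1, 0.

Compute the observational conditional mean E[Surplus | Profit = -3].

6.4

E[Surplus|Profit=-3] averages over only the 5 units with Profit=-3 (Tax = 6, 5, -1, 1, 0): Surplus = 14, 12, 0, 4, 2, mean 6.4.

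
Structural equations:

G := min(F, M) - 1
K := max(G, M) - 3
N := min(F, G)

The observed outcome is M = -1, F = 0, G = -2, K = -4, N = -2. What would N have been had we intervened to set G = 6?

do(G=6) replaces the equation G := min(F, M) - 1 with the constant G = 6.
N = min(F, G)  [with F=0, G=6]  = 0

0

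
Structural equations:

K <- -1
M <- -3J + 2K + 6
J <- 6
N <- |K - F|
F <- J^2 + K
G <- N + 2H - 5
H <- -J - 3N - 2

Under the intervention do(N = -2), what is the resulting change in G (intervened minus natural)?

190

Under do(N=-2), the mechanism N <- |K - F| is discarded; N is fixed at -2.
H = -J - 3N - 2  [with J=6, N=-2]  = -2
G = N + 2H - 5  [with N=-2, H=-2]  = -11
Without intervention: F = J^2 + K  [with J=6, K=-1]  = 35; N = |K - F|  [with K=-1, F=35]  = 36; H = -J - 3N - 2  [with J=6, N=36]  = -116; G = N + 2H - 5  [with N=36, H=-116]  = -201.
Change = -11 − (-201) = 190.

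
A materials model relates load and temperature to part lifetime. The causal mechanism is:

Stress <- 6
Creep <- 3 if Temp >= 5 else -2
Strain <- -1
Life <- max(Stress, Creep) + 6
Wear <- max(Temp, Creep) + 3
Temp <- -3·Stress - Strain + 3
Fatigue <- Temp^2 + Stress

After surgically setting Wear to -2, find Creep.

-2

The intervention breaks the incoming arrows to Wear: Wear <- max(Temp, Creep) + 3 no longer applies, and Wear = -2.
Since Creep is not a descendant of the intervened variable, it is unaffected.
Temp = -3·Stress - Strain + 3  [with Stress=6, Strain=-1]  = -14
Creep = 3 if Temp >= 5 else -2  [with Temp=-14]  = -2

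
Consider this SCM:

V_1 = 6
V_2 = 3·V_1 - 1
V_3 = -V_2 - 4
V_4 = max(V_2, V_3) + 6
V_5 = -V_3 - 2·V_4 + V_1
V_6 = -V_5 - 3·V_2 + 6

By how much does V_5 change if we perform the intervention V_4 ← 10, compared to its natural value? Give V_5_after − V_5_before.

Intervening sets V_4 = 10 and removes its equation (V_4 = max(V_2, V_3) + 6).
V_2 = 3·V_1 - 1  [with V_1=6]  = 17
V_3 = -V_2 - 4  [with V_2=17]  = -21
V_5 = -V_3 - 2·V_4 + V_1  [with V_3=-21, V_4=10, V_1=6]  = 7
Without intervention: V_2 = 3·V_1 - 1  [with V_1=6]  = 17; V_3 = -V_2 - 4  [with V_2=17]  = -21; V_4 = max(V_2, V_3) + 6  [with V_2=17, V_3=-21]  = 23; V_5 = -V_3 - 2·V_4 + V_1  [with V_3=-21, V_4=23, V_1=6]  = -19.
Change = 7 − (-19) = 26.

26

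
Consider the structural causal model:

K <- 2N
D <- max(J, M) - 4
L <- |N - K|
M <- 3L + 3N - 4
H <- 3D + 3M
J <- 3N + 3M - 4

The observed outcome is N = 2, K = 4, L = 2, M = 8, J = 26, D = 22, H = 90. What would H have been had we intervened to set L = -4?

The intervention breaks the incoming arrows to L: L <- |N - K| no longer applies, and L = -4.
M = 3L + 3N - 4  [with L=-4, N=2]  = -10
J = 3N + 3M - 4  [with N=2, M=-10]  = -28
D = max(J, M) - 4  [with J=-28, M=-10]  = -14
H = 3D + 3M  [with D=-14, M=-10]  = -72

-72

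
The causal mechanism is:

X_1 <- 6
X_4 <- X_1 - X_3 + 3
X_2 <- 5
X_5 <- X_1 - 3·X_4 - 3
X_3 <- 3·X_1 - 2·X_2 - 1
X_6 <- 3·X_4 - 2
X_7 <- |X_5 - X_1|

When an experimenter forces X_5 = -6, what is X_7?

Under do(X_5=-6), the mechanism X_5 <- X_1 - 3·X_4 - 3 is discarded; X_5 is fixed at -6.
X_7 = |X_5 - X_1|  [with X_5=-6, X_1=6]  = 12

12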